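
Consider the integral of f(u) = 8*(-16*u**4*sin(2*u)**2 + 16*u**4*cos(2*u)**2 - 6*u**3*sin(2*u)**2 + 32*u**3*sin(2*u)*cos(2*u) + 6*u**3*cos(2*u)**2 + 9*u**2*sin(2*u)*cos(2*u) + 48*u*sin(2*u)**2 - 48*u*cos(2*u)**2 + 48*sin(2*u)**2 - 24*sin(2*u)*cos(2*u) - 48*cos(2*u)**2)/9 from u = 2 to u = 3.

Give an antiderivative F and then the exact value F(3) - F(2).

Antiderivative: F(u) = -16*(-4*u**4/3 - u**3/2 + 4*u + 4)*sin(2*u)*cos(2*u)/3; value = 1688*sin(6)*cos(6)/3 - 640*sin(4)*cos(4)/9

For F(u) to be correct the identity F'(u) - f(u) = 0 must hold.
F(u) = -16*(-4*u**4/3 - u**3/2 + 4*u + 4)*sin(2*u)*cos(2*u)/3 is an antiderivative of f.
Check: d/du[-16*(-4*u**4/3 - u**3/2 + 4*u + 4)*sin(2*u)*cos(2*u)/3] = -128*u**4*sin(2*u)**2/9 + 128*u**4*cos(2*u)**2/9 - 16*u**3*sin(2*u)**2/3 + 256*u**3*sin(2*u)*cos(2*u)/9 + 16*u**3*cos(2*u)**2/3 + 8*u**2*sin(2*u)*cos(2*u) + 128*u*sin(2*u)**2/3 - 128*u*cos(2*u)**2/3 + 128*sin(2*u)**2/3 - 64*sin(2*u)*cos(2*u)/3 - 128*cos(2*u)**2/3, which equals f(u).
F(3) = 1688*sin(6)*cos(6)/3; F(2) = 640*sin(4)*cos(4)/9.
Integral = F(3) - F(2) = 1688*sin(6)*cos(6)/3 - 640*sin(4)*cos(4)/9.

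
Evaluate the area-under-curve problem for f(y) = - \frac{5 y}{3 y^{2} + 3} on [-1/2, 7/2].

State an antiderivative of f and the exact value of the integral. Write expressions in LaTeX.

The substitution u = y^{2} + 1 works: f is exactly (dF/du)*(du/dy) for that inner function.
F(y) = - \frac{5 \log{\left(y^{2} + 1 \right)}}{6} is an antiderivative of f.
Check: d/dy[- \frac{5 \log{\left(y^{2} + 1 \right)}}{6}] = - \frac{5 y}{3 y^{2} + 3} = f(y).
F(7/2) = - \frac{5 \log{\left(\frac{53}{4} \right)}}{6}; F(-1/2) = - \frac{5 \log{\left(\frac{5}{4} \right)}}{6}.
Integral = F(7/2) - F(-1/2) = - \frac{5 \log{\left(\frac{53}{4} \right)}}{6} + \frac{5 \log{\left(\frac{5}{4} \right)}}{6}.

Antiderivative: F(y) = - \frac{5 \log{\left(y^{2} + 1 \right)}}{6}; value = - \frac{5 \log{\left(\frac{53}{4} \right)}}{6} + \frac{5 \log{\left(\frac{5}{4} \right)}}{6}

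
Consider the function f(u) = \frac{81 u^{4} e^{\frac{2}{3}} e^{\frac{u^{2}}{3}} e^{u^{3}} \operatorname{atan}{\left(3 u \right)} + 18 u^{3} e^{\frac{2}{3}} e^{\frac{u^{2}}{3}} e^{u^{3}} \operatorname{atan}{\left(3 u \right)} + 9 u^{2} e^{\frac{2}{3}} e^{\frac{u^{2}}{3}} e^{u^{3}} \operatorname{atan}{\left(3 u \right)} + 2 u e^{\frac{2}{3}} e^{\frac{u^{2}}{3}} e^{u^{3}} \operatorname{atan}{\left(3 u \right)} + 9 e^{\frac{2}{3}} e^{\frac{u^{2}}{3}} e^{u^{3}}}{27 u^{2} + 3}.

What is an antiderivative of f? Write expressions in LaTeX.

Recognize the product-rule pattern: f = v'r + vr' with v = \operatorname{atan}{\left(3 u \right)}, r = e^{u^{3} + \frac{u^{2}}{3} + \frac{2}{3}}, so integration by parts undoes it.
Check: d/du[e^{u^{3} + \frac{u^{2}}{3} + \frac{2}{3}} \operatorname{atan}{\left(3 u \right)}] = \frac{81 u^{4} e^{\frac{2}{3}} e^{\frac{u^{2}}{3}} e^{u^{3}} \operatorname{atan}{\left(3 u \right)} + 18 u^{3} e^{\frac{2}{3}} e^{\frac{u^{2}}{3}} e^{u^{3}} \operatorname{atan}{\left(3 u \right)} + 9 u^{2} e^{\frac{2}{3}} e^{\frac{u^{2}}{3}} e^{u^{3}} \operatorname{atan}{\left(3 u \right)} + 2 u e^{\frac{2}{3}} e^{\frac{u^{2}}{3}} e^{u^{3}} \operatorname{atan}{\left(3 u \right)} + 9 e^{\frac{2}{3}} e^{\frac{u^{2}}{3}} e^{u^{3}}}{27 u^{2} + 3} = f(u).

An antiderivative is F(u) = e^{u^{3} + \frac{u^{2}}{3} + \frac{2}{3}} \operatorname{atan}{\left(3 u \right)}.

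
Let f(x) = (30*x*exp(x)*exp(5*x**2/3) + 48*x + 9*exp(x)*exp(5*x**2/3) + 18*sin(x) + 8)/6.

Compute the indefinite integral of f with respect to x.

Any candidate F(x) must reproduce f(x) exactly when differentiated.
Check: d/dx[4*x**2 + 4*x/3 + 3*exp(5*x**2/3 + x)/2 - 3*cos(x)] = 5*x*exp(x)*exp(5*x**2/3) + 8*x + 3*exp(x)*exp(5*x**2/3)/2 + 3*sin(x) + 4/3, which equals f(x).

F(x) = 4*x**2 + 4*x/3 + 3*exp(5*x**2/3 + x)/2 - 3*cos(x) + C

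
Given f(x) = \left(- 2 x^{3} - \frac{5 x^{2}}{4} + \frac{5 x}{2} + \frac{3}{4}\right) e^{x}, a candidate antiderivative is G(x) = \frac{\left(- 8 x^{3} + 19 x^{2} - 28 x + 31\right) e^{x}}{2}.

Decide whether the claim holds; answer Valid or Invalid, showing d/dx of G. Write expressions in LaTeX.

d/dx[G] = - 4 x^{3} e^{x} - \frac{5 x^{2} e^{x}}{2} + 5 x e^{x} + \frac{3 e^{x}}{2}
d/dx[G] - f(x) = - 2 x^{3} e^{x} - \frac{5 x^{2} e^{x}}{4} + \frac{5 x e^{x}}{2} + \frac{3 e^{x}}{4} != 0.

Invalid: d/dx[G] - f = - 2 x^{3} e^{x} - \frac{5 x^{2} e^{x}}{4} + \frac{5 x e^{x}}{2} + \frac{3 e^{x}}{4}, which is not 0.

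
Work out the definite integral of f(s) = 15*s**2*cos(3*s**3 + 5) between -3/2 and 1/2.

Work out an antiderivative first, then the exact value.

The substitution u = 3*s**3 + 5 works: f is exactly (dF/du)*(du/ds) for that inner function.
F(s) = 5*sin(3*s**3 + 5)/3 is an antiderivative of f.
Check: d/ds[5*sin(3*s**3 + 5)/3] = 15*s**2*cos(3*s**3 + 5) = f(s).
F(1/2) = 5*sin(43/8)/3; F(-3/2) = -5*sin(41/8)/3.
Integral = F(1/2) - F(-3/2) = 5*sin(41/8)/3 + 5*sin(43/8)/3.

Antiderivative: F(s) = 5*sin(3*s**3 + 5)/3; value = 5*sin(41/8)/3 + 5*sin(43/8)/3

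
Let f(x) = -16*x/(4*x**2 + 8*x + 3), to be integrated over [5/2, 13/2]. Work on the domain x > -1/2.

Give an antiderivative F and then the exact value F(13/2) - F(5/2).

Antiderivative: F(x) = 2*log(x + 1/2) - 6*log(x + 3/2); value = -6*log(8) - 2*log(3) + 2*log(7) + 6*log(4)

The denominator factors as (2*x + 1)*(2*x + 3); partial fractions split f into directly integrable pieces: -12/(2*x + 3) + 4/(2*x + 1).
F(x) = 2*log(x + 1/2) - 6*log(x + 3/2) is an antiderivative of f.
Check: d/dx[2*log(x + 1/2) - 6*log(x + 3/2)] = -16*x/(4*x**2 + 8*x + 3) = f(x).
F(13/2) = -6*log(8) + 2*log(7); F(5/2) = -6*log(4) + 2*log(3).
Integral = F(13/2) - F(5/2) = -6*log(8) - 2*log(3) + 2*log(7) + 6*log(4).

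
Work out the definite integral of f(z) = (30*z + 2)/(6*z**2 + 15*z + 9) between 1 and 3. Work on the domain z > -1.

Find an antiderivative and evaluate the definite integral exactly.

Antiderivative: F(z) = -28*log(z + 1)/3 + 43*log(z + 3/2)/3; value = -43*log(5/2)/3 - 28*log(4)/3 + 28*log(2)/3 + 43*log(9/2)/3

The denominator factors as 3*(z + 1)*(2*z + 3); partial fractions split f into directly integrable pieces: 86/(3*(2*z + 3)) - 28/(3*(z + 1)).
F(z) = -28*log(z + 1)/3 + 43*log(z + 3/2)/3 is an antiderivative of f.
Check: d/dz[-28*log(z + 1)/3 + 43*log(z + 3/2)/3] = (30*z + 2)/(6*z**2 + 15*z + 9) = f(z).
F(3) = -28*log(4)/3 + 43*log(9/2)/3; F(1) = -28*log(2)/3 + 43*log(5/2)/3.
Integral = F(3) - F(1) = -43*log(5/2)/3 - 28*log(4)/3 + 28*log(2)/3 + 43*log(9/2)/3.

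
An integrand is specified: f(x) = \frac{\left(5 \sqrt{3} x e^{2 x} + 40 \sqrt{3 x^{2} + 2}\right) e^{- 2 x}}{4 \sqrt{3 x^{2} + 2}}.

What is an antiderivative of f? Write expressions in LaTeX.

An antiderivative is F(x) = \frac{5 \left(\sqrt{3} \sqrt{3 x^{2} + 2} e^{2 x} - 12\right) e^{- 2 x}}{12}.

Whatever form F(x) takes, F'(x) = f(x) is non-negotiable.
Check: d/dx[\frac{5 \left(\sqrt{3} \sqrt{3 x^{2} + 2} e^{2 x} - 12\right) e^{- 2 x}}{12}] = \frac{\left(5 \sqrt{3} x e^{2 x} + 40 \sqrt{3 x^{2} + 2}\right) e^{- 2 x}}{4 \sqrt{3 x^{2} + 2}} = f(x).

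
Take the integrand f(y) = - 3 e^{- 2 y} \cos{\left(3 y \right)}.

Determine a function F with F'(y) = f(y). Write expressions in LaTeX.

Differentiate the proposed F(y) back; it has to land on f(y) exactly.
Check: d/dy[\frac{\left(- 9 \sin{\left(3 y \right)} + 6 \cos{\left(3 y \right)}\right) e^{- 2 y}}{13}] = - 3 e^{- 2 y} \cos{\left(3 y \right)} = f(y).

An antiderivative is F(y) = \frac{\left(- 9 \sin{\left(3 y \right)} + 6 \cos{\left(3 y \right)}\right) e^{- 2 y}}{13}.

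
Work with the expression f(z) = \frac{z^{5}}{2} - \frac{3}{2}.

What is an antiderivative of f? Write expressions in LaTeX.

An antiderivative is F(z) = \frac{z^{6}}{12} - \frac{3 z}{2}.

Differentiate the proposed F(z) back; it has to land on f(z) exactly.
Check: d/dz[\frac{z^{6}}{12} - \frac{3 z}{2}] = \frac{z^{5}}{2} - \frac{3}{2} = f(z).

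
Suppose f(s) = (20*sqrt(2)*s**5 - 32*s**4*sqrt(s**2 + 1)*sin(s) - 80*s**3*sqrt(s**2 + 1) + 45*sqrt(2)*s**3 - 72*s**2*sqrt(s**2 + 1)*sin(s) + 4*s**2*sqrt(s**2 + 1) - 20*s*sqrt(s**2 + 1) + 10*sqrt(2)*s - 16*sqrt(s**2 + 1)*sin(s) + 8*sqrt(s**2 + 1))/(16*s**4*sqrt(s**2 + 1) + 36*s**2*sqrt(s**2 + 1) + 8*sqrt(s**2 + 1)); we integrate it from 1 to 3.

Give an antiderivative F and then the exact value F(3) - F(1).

A candidate is checked by its d/ds: the result must match f(s).
F(s) = 5*sqrt(2*s**2 + 2)/4 - 5*log(s**2/2 + 1)/2 + 2*cos(s) + atan(2*s)/2 is an antiderivative of f.
Check: d/ds[5*sqrt(2*s**2 + 2)/4 - 5*log(s**2/2 + 1)/2 + 2*cos(s) + atan(2*s)/2] = (20*sqrt(2)*s**5 - 32*s**4*sqrt(s**2 + 1)*sin(s) - 80*s**3*sqrt(s**2 + 1) + 45*sqrt(2)*s**3 - 72*s**2*sqrt(s**2 + 1)*sin(s) + 4*s**2*sqrt(s**2 + 1) - 20*s*sqrt(s**2 + 1) + 10*sqrt(2)*s - 16*sqrt(s**2 + 1)*sin(s) + 8*sqrt(s**2 + 1))/(16*s**4*sqrt(s**2 + 1) + 36*s**2*sqrt(s**2 + 1) + 8*sqrt(s**2 + 1)) = f(s).
F(3) = -5*log(11/2)/2 + 2*cos(3) + atan(6)/2 + 5*sqrt(5)/2; F(1) = -5*log(3/2)/2 + atan(2)/2 + 2*cos(1) + 5/2.
Integral = F(3) - F(1) = -5*log(11/2)/2 - 5/2 + 2*cos(3) - 2*cos(1) - atan(2)/2 + atan(6)/2 + 5*log(3/2)/2 + 5*sqrt(5)/2.

Antiderivative: F(s) = 5*sqrt(2*s**2 + 2)/4 - 5*log(s**2/2 + 1)/2 + 2*cos(s) + atan(2*s)/2; value = -5*log(11/2)/2 - 5/2 + 2*cos(3) - 2*cos(1) - atan(2)/2 + atan(6)/2 + 5*log(3/2)/2 + 5*sqrt(5)/2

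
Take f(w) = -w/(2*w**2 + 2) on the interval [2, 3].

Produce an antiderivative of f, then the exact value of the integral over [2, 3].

Antiderivative: F(w) = -log(w**2 + 1)/4; value = -log(10)/4 + log(5)/4

The substitution u = w**2 + 1 works: f is exactly (dF/du)*(du/dw) for that inner function.
F(w) = -log(w**2 + 1)/4 is an antiderivative of f.
Check: d/dw[-log(w**2 + 1)/4] = -w/(2*w**2 + 2) = f(w).
F(3) = -log(10)/4; F(2) = -log(5)/4.
Integral = F(3) - F(2) = -log(10)/4 + log(5)/4.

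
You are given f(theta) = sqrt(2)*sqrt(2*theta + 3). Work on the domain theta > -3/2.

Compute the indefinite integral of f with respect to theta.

F(theta) = 4*(theta + 3/2)**(3/2)/3 + C

Recover f(theta) by differentiating a candidate F(theta); any mismatch rules it out.
Check: d/dtheta[4*(theta + 3/2)**(3/2)/3] = sqrt(2)*sqrt(2*theta + 3) = f(theta).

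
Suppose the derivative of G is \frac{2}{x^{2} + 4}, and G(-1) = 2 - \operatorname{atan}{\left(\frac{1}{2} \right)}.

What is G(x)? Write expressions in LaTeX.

G(x) = \operatorname{atan}{\left(\frac{x}{2} \right)} + 2

Any candidate G(x) must reproduce the stated G'(x) exactly.
A general antiderivative is \operatorname{atan}{\left(\frac{x}{2} \right)} + C.
The condition gives C = 2 - \operatorname{atan}{\left(\frac{1}{2} \right)} - (- \operatorname{atan}{\left(\frac{1}{2} \right)}) = 2.
So G(x) = \operatorname{atan}{\left(\frac{x}{2} \right)} + 2.
Check: d/dx[\operatorname{atan}{\left(\frac{x}{2} \right)} + 2] = \frac{2}{x^{2} + 4} = G'(x).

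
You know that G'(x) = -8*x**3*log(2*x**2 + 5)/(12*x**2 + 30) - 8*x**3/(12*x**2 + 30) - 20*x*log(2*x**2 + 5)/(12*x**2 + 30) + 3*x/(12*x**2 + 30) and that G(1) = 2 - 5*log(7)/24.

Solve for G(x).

Recognize the product-rule pattern: G'(x) = u'v + uv' with u = 1/8 - x**2/3, v = log(2*x**2 + 5), so integration by parts undoes it.
A general antiderivative is (1/4 - 2*x**2/3)*log(2*x**2 + 5)/2 + C.
The condition gives C = 2 - 5*log(7)/24 - (-5*log(7)/24) = 2.
So G(x) = ((3 - 8*x**2)*log(2*x**2 + 5) + 48)/24.
Check: d/dx[((3 - 8*x**2)*log(2*x**2 + 5) + 48)/24] = (-8*x**3*log(2*x**2 + 5) - 8*x**3 - 20*x*log(2*x**2 + 5) + 3*x)/(12*x**2 + 30), which equals G'(x).

G(x) = ((3 - 8*x**2)*log(2*x**2 + 5) + 48)/24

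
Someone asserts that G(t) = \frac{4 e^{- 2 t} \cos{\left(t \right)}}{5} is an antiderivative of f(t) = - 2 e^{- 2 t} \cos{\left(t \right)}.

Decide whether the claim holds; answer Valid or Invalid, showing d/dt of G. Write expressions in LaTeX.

Invalid: d/dt[G] - f = \frac{\left(- 4 \sin{\left(t \right)} + 2 \cos{\left(t \right)}\right) e^{- 2 t}}{5}, which is not 0.

d/dt[G] = \frac{\left(- 4 \sin{\left(t \right)} - 8 \cos{\left(t \right)}\right) e^{- 2 t}}{5}
d/dt[G] - f(t) = \frac{\left(- 4 \sin{\left(t \right)} + 2 \cos{\left(t \right)}\right) e^{- 2 t}}{5} != 0.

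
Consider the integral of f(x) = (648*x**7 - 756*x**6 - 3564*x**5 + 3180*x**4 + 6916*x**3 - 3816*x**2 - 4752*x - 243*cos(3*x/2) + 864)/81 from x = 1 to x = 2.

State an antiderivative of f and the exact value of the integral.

Antiderivative: F(x) = x**8 - 4*x**7/3 - 22*x**6/3 + 212*x**5/27 + 1729*x**4/81 - 424*x**3/27 - 88*x**2/3 + 32*x/3 - 2*sin(3*x/2); value = -2*sin(3) + 2*sin(3/2)

For F(x) to be correct the identity F'(x) - f(x) = 0 must hold.
F(x) = x**8 - 4*x**7/3 - 22*x**6/3 + 212*x**5/27 + 1729*x**4/81 - 424*x**3/27 - 88*x**2/3 + 32*x/3 - 2*sin(3*x/2) is an antiderivative of f.
Check: d/dx[x**8 - 4*x**7/3 - 22*x**6/3 + 212*x**5/27 + 1729*x**4/81 - 424*x**3/27 - 88*x**2/3 + 32*x/3 - 2*sin(3*x/2)] = 8*x**7 - 28*x**6/3 - 44*x**5 + 1060*x**4/27 + 6916*x**3/81 - 424*x**2/9 - 176*x/3 - 3*cos(3*x/2) + 32/3, which equals f(x).
F(2) = -1040/81 - 2*sin(3); F(1) = -1040/81 - 2*sin(3/2).
Integral = F(2) - F(1) = -2*sin(3) + 2*sin(3/2).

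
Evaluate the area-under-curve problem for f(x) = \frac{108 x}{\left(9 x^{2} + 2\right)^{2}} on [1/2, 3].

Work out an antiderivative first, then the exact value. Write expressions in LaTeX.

Antiderivative: F(x) = - \frac{6}{9 x^{2} + 2}; value = \frac{1890}{1411}

f matches the chain-rule pattern g'(h)*h' with inner function h(x) = 3 x^{2} + \frac{2}{3}; substituting u = h(x) collapses the integral.
F(x) = - \frac{6}{9 x^{2} + 2} is an antiderivative of f.
Check: d/dx[- \frac{6}{9 x^{2} + 2}] = \frac{108 x}{81 x^{4} + 36 x^{2} + 4}, which equals f(x).
F(3) = - \frac{6}{83}; F(1/2) = - \frac{24}{17}.
Integral = F(3) - F(1/2) = \frac{1890}{1411}.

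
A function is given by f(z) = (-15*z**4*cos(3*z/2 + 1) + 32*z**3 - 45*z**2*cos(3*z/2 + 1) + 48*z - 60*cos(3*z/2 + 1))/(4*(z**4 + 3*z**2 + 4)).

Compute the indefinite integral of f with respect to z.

Differentiate the proposed F(z) back; it has to land on f(z) exactly.
Check: d/dz[2*log(z**4 + 3*z**2 + 4) - 5*sin(3*z/2 + 1)/2] = (-15*z**4*cos(3*z/2 + 1) + 32*z**3 - 45*z**2*cos(3*z/2 + 1) + 48*z - 60*cos(3*z/2 + 1))/(4*z**4 + 12*z**2 + 16), which equals f(z).

F(z) = 2*log(z**4 + 3*z**2 + 4) - 5*sin(3*z/2 + 1)/2 + C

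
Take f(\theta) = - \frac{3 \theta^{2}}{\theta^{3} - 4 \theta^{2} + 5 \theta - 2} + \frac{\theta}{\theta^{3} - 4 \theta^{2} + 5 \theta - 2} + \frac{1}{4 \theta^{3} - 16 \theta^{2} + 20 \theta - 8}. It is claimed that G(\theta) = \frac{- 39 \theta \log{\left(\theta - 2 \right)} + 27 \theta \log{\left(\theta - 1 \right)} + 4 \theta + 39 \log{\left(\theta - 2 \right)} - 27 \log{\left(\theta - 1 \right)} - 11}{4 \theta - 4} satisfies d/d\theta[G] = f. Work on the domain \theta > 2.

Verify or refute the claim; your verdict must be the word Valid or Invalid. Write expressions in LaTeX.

d/d\theta[G] = \frac{- 12 \theta^{2} + 4 \theta + 1}{4 \theta^{3} - 16 \theta^{2} + 20 \theta - 8}
This equals f(\theta) exactly, so the claim holds.

Valid: G'(\theta) = f(\theta).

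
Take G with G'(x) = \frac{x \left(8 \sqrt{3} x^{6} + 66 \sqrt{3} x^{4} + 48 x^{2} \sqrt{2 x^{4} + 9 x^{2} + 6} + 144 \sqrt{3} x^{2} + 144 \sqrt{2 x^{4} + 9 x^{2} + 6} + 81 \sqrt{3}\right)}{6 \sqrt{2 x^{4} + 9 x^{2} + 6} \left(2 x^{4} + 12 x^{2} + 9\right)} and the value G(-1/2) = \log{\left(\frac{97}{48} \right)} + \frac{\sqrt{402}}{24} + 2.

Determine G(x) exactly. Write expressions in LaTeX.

Any candidate G(x) must reproduce the stated G'(x) exactly.
A general antiderivative is \frac{\sqrt{\frac{2 x^{4}}{3} + 3 x^{2} + 2}}{2} + \log{\left(\frac{x^{4}}{3} + 2 x^{2} + \frac{3}{2} \right)} + C.
The condition gives C = \log{\left(\frac{97}{48} \right)} + \frac{\sqrt{402}}{24} + 2 - (\log{\left(\frac{97}{48} \right)} + \frac{\sqrt{402}}{24}) = 2.
So G(x) = \frac{\sqrt{\frac{2 x^{4}}{3} + 3 x^{2} + 2}}{2} + \log{\left(\frac{x^{4}}{3} + 2 x^{2} + \frac{3}{2} \right)} + 2.
Check: d/dx[\frac{\sqrt{\frac{2 x^{4}}{3} + 3 x^{2} + 2}}{2} + \log{\left(\frac{x^{4}}{3} + 2 x^{2} + \frac{3}{2} \right)} + 2] = \frac{8 \sqrt{3} x^{7} + 66 \sqrt{3} x^{5} + 48 x^{3} \sqrt{2 x^{4} + 9 x^{2} + 6} + 144 \sqrt{3} x^{3} + 144 x \sqrt{2 x^{4} + 9 x^{2} + 6} + 81 \sqrt{3} x}{12 x^{4} \sqrt{2 x^{4} + 9 x^{2} + 6} + 72 x^{2} \sqrt{2 x^{4} + 9 x^{2} + 6} + 54 \sqrt{2 x^{4} + 9 x^{2} + 6}}, which equals G'(x).

G(x) = \frac{\sqrt{\frac{2 x^{4}}{3} + 3 x^{2} + 2}}{2} + \log{\left(\frac{x^{4}}{3} + 2 x^{2} + \frac{3}{2} \right)} + 2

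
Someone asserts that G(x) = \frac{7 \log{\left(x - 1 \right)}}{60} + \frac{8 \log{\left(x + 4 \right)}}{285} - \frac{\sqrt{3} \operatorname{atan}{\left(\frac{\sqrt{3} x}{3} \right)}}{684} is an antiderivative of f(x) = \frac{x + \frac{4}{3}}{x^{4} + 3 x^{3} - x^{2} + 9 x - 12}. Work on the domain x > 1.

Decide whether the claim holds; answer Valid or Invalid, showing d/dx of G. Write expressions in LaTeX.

d/dx[G] = \frac{33 x^{3} + 99 x^{2} + 96 x + 304}{228 x^{4} + 684 x^{3} - 228 x^{2} + 2052 x - 2736}
d/dx[G] - f(x) = \frac{11 x}{76 x^{2} + 228} != 0.

Invalid: d/dx[G] - f = \frac{11 x}{76 x^{2} + 228}, which is not 0.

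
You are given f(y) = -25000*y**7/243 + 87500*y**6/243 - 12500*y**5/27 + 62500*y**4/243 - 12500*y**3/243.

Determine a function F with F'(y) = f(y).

An antiderivative is F(y) = -5*(-5*y**2/3 + 5*y/3)**4/3.

f matches the chain-rule pattern g'(h)*h' with inner function h(y) = -5*y**2/3 + 5*y/3; substituting u = h(y) collapses the integral.
Check: d/dy[-5*(-5*y**2/3 + 5*y/3)**4/3] = -25000*y**7/243 + 87500*y**6/243 - 12500*y**5/27 + 62500*y**4/243 - 12500*y**3/243 = f(y).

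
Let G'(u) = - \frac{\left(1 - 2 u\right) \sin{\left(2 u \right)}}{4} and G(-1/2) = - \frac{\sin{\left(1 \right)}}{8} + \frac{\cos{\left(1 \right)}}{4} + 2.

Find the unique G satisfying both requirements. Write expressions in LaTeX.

Differentiate the proposed G(u) back; it has to land on the given G'(u).
A general antiderivative is - \frac{u \cos{\left(2 u \right)}}{4} + \frac{\sin{\left(2 u \right)}}{8} + \frac{\cos{\left(2 u \right)}}{8} + C.
The condition gives C = - \frac{\sin{\left(1 \right)}}{8} + \frac{\cos{\left(1 \right)}}{4} + 2 - (- \frac{\sin{\left(1 \right)}}{8} + \frac{\cos{\left(1 \right)}}{4}) = 2.
So G(u) = - \frac{u \cos{\left(2 u \right)}}{4} + \frac{\sin{\left(2 u \right)}}{8} + \frac{\cos{\left(2 u \right)}}{8} + 2.
Check: d/du[- \frac{u \cos{\left(2 u \right)}}{4} + \frac{\sin{\left(2 u \right)}}{8} + \frac{\cos{\left(2 u \right)}}{8} + 2] = \frac{u \sin{\left(2 u \right)}}{2} - \frac{\sin{\left(2 u \right)}}{4}, which equals G'(u).

G(u) = - \frac{u \cos{\left(2 u \right)}}{4} + \frac{\sin{\left(2 u \right)}}{8} + \frac{\cos{\left(2 u \right)}}{8} + 2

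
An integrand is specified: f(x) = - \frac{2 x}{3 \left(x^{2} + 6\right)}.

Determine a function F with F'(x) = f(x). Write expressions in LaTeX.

The substitution u = x^{2} + 6 works: f is exactly (dF/du)*(du/dx) for that inner function.
Check: d/dx[- \frac{\log{\left(x^{2} + 6 \right)}}{3}] = - \frac{2 x}{3 x^{2} + 18}, which equals f(x).

An antiderivative is F(x) = - \frac{\log{\left(x^{2} + 6 \right)}}{3}.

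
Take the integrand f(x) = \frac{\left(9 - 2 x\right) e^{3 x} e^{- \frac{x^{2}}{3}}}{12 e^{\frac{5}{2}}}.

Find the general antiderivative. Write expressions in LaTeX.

F(x) = \frac{e^{- \frac{x^{2}}{3} + 3 x - \frac{5}{2}}}{4} + C

f matches the chain-rule pattern g'(h)*h' with inner function h(x) = - \frac{x^{2}}{3} + 3 x - \frac{5}{2}; substituting u = h(x) collapses the integral.
Check: d/dx[\frac{e^{- \frac{x^{2}}{3} + 3 x - \frac{5}{2}}}{4}] = \frac{\left(9 - 2 x\right) e^{3 x} e^{- \frac{x^{2}}{3}}}{12 e^{\frac{5}{2}}} = f(x).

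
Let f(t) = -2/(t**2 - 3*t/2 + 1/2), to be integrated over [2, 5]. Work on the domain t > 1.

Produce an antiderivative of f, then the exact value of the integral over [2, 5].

Factor the denominator ((t - 1)*(2*t - 1)) and decompose: f = 8/(2*t - 1) - 4/(t - 1); each piece integrates to a log, atan, or power term.
F(t) = -4*log(t - 1) + 4*log(t - 1/2) is an antiderivative of f.
Check: d/dt[-4*log(t - 1) + 4*log(t - 1/2)] = -4/(2*t**2 - 3*t + 1), which equals f(t).
F(5) = -4*log(4) + 4*log(9/2); F(2) = 4*log(3/2).
Integral = F(5) - F(2) = -4*log(4) - 4*log(3/2) + 4*log(9/2).

Antiderivative: F(t) = -4*log(t - 1) + 4*log(t - 1/2); value = -4*log(4) - 4*log(3/2) + 4*log(9/2)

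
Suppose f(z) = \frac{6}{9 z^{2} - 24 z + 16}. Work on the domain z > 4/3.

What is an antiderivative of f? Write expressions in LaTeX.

An antiderivative is F(z) = - \frac{2}{3 z - 4}.

A candidate is checked by its d/dz: the result must match f(z).
Check: d/dz[- \frac{2}{3 z - 4}] = \frac{6}{9 z^{2} - 24 z + 16} = f(z).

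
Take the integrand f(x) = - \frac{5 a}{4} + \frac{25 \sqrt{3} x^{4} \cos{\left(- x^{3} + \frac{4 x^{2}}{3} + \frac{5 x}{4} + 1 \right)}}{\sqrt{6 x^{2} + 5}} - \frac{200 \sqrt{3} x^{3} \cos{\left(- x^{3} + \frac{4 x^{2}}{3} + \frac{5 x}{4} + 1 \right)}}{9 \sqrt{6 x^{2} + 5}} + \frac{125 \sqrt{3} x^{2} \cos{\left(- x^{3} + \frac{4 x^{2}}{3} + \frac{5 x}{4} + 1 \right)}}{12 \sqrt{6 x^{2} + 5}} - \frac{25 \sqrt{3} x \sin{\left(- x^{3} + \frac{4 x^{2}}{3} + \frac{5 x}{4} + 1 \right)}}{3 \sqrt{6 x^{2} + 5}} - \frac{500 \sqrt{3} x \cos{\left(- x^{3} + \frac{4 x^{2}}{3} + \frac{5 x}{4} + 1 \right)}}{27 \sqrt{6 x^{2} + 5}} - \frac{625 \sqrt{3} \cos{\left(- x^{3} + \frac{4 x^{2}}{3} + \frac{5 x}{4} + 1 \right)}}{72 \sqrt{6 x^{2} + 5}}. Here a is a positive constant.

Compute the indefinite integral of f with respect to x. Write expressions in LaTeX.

F(x) = - \frac{5 a x}{4} - \frac{25 \sqrt{2 x^{2} + \frac{5}{3}} \sin{\left(- x^{3} + \frac{4 x^{2}}{3} + \frac{5 x}{4} + 1 \right)}}{6} + C

The integrand splits into summands that can be handled one at a time.
Check: d/dx[- \frac{5 a x}{4} - \frac{25 \sqrt{2 x^{2} + \frac{5}{3}} \sin{\left(- x^{3} + \frac{4 x^{2}}{3} + \frac{5 x}{4} + 1 \right)}}{6}] = \frac{\sqrt{3} \left(- 90 \sqrt{3} a \sqrt{6 x^{2} + 5} + 5400 x^{4} \cos{\left(- x^{3} + \frac{4 x^{2}}{3} + \frac{5 x}{4} + 1 \right)} - 4800 x^{3} \cos{\left(- x^{3} + \frac{4 x^{2}}{3} + \frac{5 x}{4} + 1 \right)} + 2250 x^{2} \cos{\left(- x^{3} + \frac{4 x^{2}}{3} + \frac{5 x}{4} + 1 \right)} - 1800 x \sin{\left(- x^{3} + \frac{4 x^{2}}{3} + \frac{5 x}{4} + 1 \right)} - 4000 x \cos{\left(- x^{3} + \frac{4 x^{2}}{3} + \frac{5 x}{4} + 1 \right)} - 1875 \cos{\left(- x^{3} + \frac{4 x^{2}}{3} + \frac{5 x}{4} + 1 \right)}\right)}{216 \sqrt{6 x^{2} + 5}}, which equals f(x).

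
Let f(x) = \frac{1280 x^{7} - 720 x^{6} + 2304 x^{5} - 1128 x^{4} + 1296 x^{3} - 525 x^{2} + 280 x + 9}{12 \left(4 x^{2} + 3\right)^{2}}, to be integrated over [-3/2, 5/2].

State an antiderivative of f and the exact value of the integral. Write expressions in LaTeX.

Antiderivative: F(x) = \frac{80 x^{6} - 60 x^{5} + 108 x^{4} - 57 x^{3} + 100 x^{2} + 3 x + 40}{48 x^{2} + 36}; value = \frac{9113}{252}

A first test for any F(x): its x-derivative must equal f(x) identically.
F(x) = \frac{80 x^{6} - 60 x^{5} + 108 x^{4} - 57 x^{3} + 100 x^{2} + 3 x + 40}{48 x^{2} + 36} is an antiderivative of f.
Check: d/dx[\frac{80 x^{6} - 60 x^{5} + 108 x^{4} - 57 x^{3} + 100 x^{2} + 3 x + 40}{48 x^{2} + 36}] = \frac{1280 x^{7} - 720 x^{6} + 2304 x^{5} - 1128 x^{4} + 1296 x^{3} - 525 x^{2} + 280 x + 9}{192 x^{4} + 288 x^{2} + 108}, which equals f(x).
F(5/2) = \frac{35345}{672}; F(-3/2) = \frac{4733}{288}.
Integral = F(5/2) - F(-3/2) = \frac{9113}{252}.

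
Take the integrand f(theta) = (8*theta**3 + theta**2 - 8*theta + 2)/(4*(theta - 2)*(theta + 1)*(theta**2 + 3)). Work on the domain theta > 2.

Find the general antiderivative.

F(theta) = (432*log(theta - 2) - 42*log(theta + 1) + 477*log(theta**2 + 3) + 202*sqrt(3)*atan(sqrt(3)*theta/3))/672 + C

The denominator factors as 4*(theta - 2)*(theta + 1)*(theta**2 + 3); partial fractions split f into directly integrable pieces: (159*theta + 101)/(112*(theta**2 + 3)) - 1/(16*(theta + 1)) + 9/(14*(theta - 2)).
Check: d/dtheta[(432*log(theta - 2) - 42*log(theta + 1) + 477*log(theta**2 + 3) + 202*sqrt(3)*atan(sqrt(3)*theta/3))/672] = (8*theta**3 + theta**2 - 8*theta + 2)/(4*theta**4 - 4*theta**3 + 4*theta**2 - 12*theta - 24), which equals f(theta).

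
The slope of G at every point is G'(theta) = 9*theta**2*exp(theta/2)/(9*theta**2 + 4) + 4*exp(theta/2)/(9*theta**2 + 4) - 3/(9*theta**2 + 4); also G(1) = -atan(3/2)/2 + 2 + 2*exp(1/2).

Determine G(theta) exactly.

G(theta) = 2*exp(theta/2) - atan(3*theta/2)/2 + 2

The integrand splits into summands that can be handled one at a time.
A general antiderivative is 2*exp(theta/2) - atan(3*theta/2)/2 + C.
The condition gives C = -atan(3/2)/2 + 2 + 2*exp(1/2) - (-atan(3/2)/2 + 2*exp(1/2)) = 2.
So G(theta) = 2*exp(theta/2) - atan(3*theta/2)/2 + 2.
Check: d/dtheta[2*exp(theta/2) - atan(3*theta/2)/2 + 2] = (9*theta**2*exp(theta/2) + 4*exp(theta/2) - 3)/(9*theta**2 + 4), which equals G'(theta).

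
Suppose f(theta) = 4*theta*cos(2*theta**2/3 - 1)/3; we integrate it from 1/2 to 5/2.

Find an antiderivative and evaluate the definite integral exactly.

Antiderivative: F(theta) = sin(2*theta**2/3 - 1); value = sin(19/6) + sin(5/6)

f matches the chain-rule pattern g'(h)*h' with inner function h(theta) = 2*theta**2/3 - 1; substituting u = h(theta) collapses the integral.
F(theta) = sin(2*theta**2/3 - 1) is an antiderivative of f.
Check: d/dtheta[sin(2*theta**2/3 - 1)] = 4*theta*cos(2*theta**2/3 - 1)/3 = f(theta).
F(5/2) = sin(19/6); F(1/2) = -sin(5/6).
Integral = F(5/2) - F(1/2) = sin(19/6) + sin(5/6).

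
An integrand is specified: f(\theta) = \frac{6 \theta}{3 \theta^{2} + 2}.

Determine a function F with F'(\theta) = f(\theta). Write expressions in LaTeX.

f matches the chain-rule pattern g'(h)*h' with inner function h(\theta) = \frac{3 \theta^{2}}{2} + 1; substituting u = h(\theta) collapses the integral.
Check: d/d\theta[\log{\left(\frac{3 \theta^{2}}{2} + 1 \right)}] = \frac{6 \theta}{3 \theta^{2} + 2} = f(\theta).

An antiderivative is F(\theta) = \log{\left(\frac{3 \theta^{2}}{2} + 1 \right)}.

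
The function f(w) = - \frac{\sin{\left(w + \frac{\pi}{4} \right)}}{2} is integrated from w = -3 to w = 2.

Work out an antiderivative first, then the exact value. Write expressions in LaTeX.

Antiderivative: F(w) = \frac{\cos{\left(w + \frac{\pi}{4} \right)}}{2}; value = \frac{\cos{\left(\frac{\pi}{4} + 2 \right)}}{2} - \frac{\sin{\left(\frac{\pi}{4} + 3 \right)}}{2}

Any candidate F(w) must reproduce f(w) exactly when differentiated.
F(w) = \frac{\cos{\left(w + \frac{\pi}{4} \right)}}{2} is an antiderivative of f.
Check: d/dw[\frac{\cos{\left(w + \frac{\pi}{4} \right)}}{2}] = - \frac{\sin{\left(w + \frac{\pi}{4} \right)}}{2} = f(w).
F(2) = \frac{\cos{\left(\frac{\pi}{4} + 2 \right)}}{2}; F(-3) = \frac{\sin{\left(\frac{\pi}{4} + 3 \right)}}{2}.
Integral = F(2) - F(-3) = \frac{\cos{\left(\frac{\pi}{4} + 2 \right)}}{2} - \frac{\sin{\left(\frac{\pi}{4} + 3 \right)}}{2}.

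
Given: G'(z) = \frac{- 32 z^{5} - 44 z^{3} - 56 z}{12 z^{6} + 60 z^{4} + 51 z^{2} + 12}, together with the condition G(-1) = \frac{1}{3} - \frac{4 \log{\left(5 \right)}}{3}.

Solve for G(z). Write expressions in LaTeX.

For G(z) to be correct, d/dz[G] must agree with the stated G'(z) identically.
A general antiderivative is - \frac{4 \log{\left(z^{2} + 4 \right)}}{3} + \frac{1}{2 z^{2} + 1} + C.
The condition gives C = \frac{1}{3} - \frac{4 \log{\left(5 \right)}}{3} - (\frac{1}{3} - \frac{4 \log{\left(5 \right)}}{3}) = 0.
So G(z) = - \frac{4 \log{\left(z^{2} + 4 \right)}}{3} + \frac{1}{2 z^{2} + 1}.
Check: d/dz[- \frac{4 \log{\left(z^{2} + 4 \right)}}{3} + \frac{1}{2 z^{2} + 1}] = \frac{- 32 z^{5} - 44 z^{3} - 56 z}{12 z^{6} + 60 z^{4} + 51 z^{2} + 12} = G'(z).

G(z) = - \frac{4 \log{\left(z^{2} + 4 \right)}}{3} + \frac{1}{2 z^{2} + 1}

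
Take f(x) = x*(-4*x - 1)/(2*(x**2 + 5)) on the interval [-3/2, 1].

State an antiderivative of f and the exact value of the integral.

A first test for any F(x): its x-derivative must equal f(x) identically.
F(x) = -(8*x + log(x**2 + 5) - 8*sqrt(5)*atan(sqrt(5)*x/5))/4 is an antiderivative of f.
Check: d/dx[-(8*x + log(x**2 + 5) - 8*sqrt(5)*atan(sqrt(5)*x/5))/4] = (-4*x**2 - x)/(2*x**2 + 10), which equals f(x).
F(1) = -2 - log(6)/4 + 2*sqrt(5)*atan(sqrt(5)/5); F(-3/2) = -2*sqrt(5)*atan(3*sqrt(5)/10) - log(29/4)/4 + 3.
Integral = F(1) - F(-3/2) = -5 - log(6)/4 + log(29/4)/4 + 2*sqrt(5)*atan(sqrt(5)/5) + 2*sqrt(5)*atan(3*sqrt(5)/10).

Antiderivative: F(x) = -(8*x + log(x**2 + 5) - 8*sqrt(5)*atan(sqrt(5)*x/5))/4; value = -5 - log(6)/4 + log(29/4)/4 + 2*sqrt(5)*atan(sqrt(5)/5) + 2*sqrt(5)*atan(3*sqrt(5)/10)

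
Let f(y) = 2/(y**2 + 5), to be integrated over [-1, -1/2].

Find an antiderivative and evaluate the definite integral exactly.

Differentiate the proposed F(y) back; it has to land on f(y) exactly.
F(y) = 2*sqrt(5)*atan(sqrt(5)*y/5)/5 is an antiderivative of f.
Check: d/dy[2*sqrt(5)*atan(sqrt(5)*y/5)/5] = 2/(y**2 + 5) = f(y).
F(-1/2) = -2*sqrt(5)*atan(sqrt(5)/10)/5; F(-1) = -2*sqrt(5)*atan(sqrt(5)/5)/5.
Integral = F(-1/2) - F(-1) = -2*sqrt(5)*atan(sqrt(5)/10)/5 + 2*sqrt(5)*atan(sqrt(5)/5)/5.

Antiderivative: F(y) = 2*sqrt(5)*atan(sqrt(5)*y/5)/5; value = -2*sqrt(5)*atan(sqrt(5)/10)/5 + 2*sqrt(5)*atan(sqrt(5)/5)/5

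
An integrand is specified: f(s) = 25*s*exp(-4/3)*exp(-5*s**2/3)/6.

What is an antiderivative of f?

The substitution u = -5*s**2/3 - 4/3 works: f is exactly (dF/du)*(du/ds) for that inner function.
Check: d/ds[-5*exp(-5*s**2/3 - 4/3)/4] = 25*s*exp(-4/3)*exp(-5*s**2/3)/6 = f(s).

An antiderivative is F(s) = -5*exp(-5*s**2/3 - 4/3)/4.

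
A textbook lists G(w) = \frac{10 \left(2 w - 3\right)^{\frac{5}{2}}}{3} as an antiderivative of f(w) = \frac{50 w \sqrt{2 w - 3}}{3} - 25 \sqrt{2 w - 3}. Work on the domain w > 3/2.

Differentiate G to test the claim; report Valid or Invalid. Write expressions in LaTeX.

Invalid: d/dw[G] - f = \frac{50 w \sqrt{2 w - 3}}{3} - 25 \sqrt{2 w - 3}, which is not 0.

d/dw[G] = \frac{100 w \sqrt{2 w - 3}}{3} - 50 \sqrt{2 w - 3}
d/dw[G] - f(w) = \frac{50 w \sqrt{2 w - 3}}{3} - 25 \sqrt{2 w - 3} != 0.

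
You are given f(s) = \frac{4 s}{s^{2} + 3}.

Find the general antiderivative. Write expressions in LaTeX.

The substitution u = s^{2} + 3 works: f is exactly (dF/du)*(du/ds) for that inner function.
Check: d/ds[2 \log{\left(s^{2} + 3 \right)}] = \frac{4 s}{s^{2} + 3} = f(s).

F(s) = 2 \log{\left(s^{2} + 3 \right)} + C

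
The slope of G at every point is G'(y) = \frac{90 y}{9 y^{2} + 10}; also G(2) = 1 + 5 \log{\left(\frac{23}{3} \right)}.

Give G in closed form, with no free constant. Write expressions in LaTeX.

The substitution u = \frac{3 y^{2}}{2} + \frac{5}{3} works: G'(y) is exactly (dG/du)*(du/dy) for that inner function.
A general antiderivative is 5 \log{\left(\frac{3 y^{2}}{2} + \frac{5}{3} \right)} + C.
The condition gives C = 1 + 5 \log{\left(\frac{23}{3} \right)} - (5 \log{\left(\frac{23}{3} \right)}) = 1.
So G(y) = 5 \log{\left(\frac{3 y^{2}}{2} + \frac{5}{3} \right)} + 1.
Check: d/dy[5 \log{\left(\frac{3 y^{2}}{2} + \frac{5}{3} \right)} + 1] = \frac{90 y}{9 y^{2} + 10} = G'(y).

G(y) = 5 \log{\left(\frac{3 y^{2}}{2} + \frac{5}{3} \right)} + 1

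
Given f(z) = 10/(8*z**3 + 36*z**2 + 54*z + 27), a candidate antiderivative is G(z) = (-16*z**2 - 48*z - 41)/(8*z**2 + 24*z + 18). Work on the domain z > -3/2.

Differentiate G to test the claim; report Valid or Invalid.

d/dz[G] = 10/(8*z**3 + 36*z**2 + 54*z + 27)
This equals f(z) exactly, so the claim holds.

Valid - the claim checks out under differentiation.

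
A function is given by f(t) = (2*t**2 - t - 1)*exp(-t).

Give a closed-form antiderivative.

An antiderivative is F(t) = (-2*t**2 - 3*t - 2)*exp(-t).

f has the shape u'v + uv' for u = -2*t**2 - 3*t - 2 and v = exp(-t) — it is the derivative of the product u*v.
Check: d/dt[(-2*t**2 - 3*t - 2)*exp(-t)] = (2*t**2 - t - 1)*exp(-t) = f(t).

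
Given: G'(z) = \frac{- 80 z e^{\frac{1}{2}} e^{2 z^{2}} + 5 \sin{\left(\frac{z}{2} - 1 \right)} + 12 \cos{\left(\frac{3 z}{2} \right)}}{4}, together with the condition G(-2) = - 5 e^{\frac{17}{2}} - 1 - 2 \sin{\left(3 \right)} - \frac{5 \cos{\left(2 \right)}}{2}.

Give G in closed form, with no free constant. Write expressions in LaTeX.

Recover the given G'(z) by differentiating a candidate G(z); any mismatch rules it out.
A general antiderivative is - 5 e^{2 z^{2} + \frac{1}{2}} + 2 \sin{\left(\frac{3 z}{2} \right)} - \frac{5 \cos{\left(\frac{z}{2} - 1 \right)}}{2} + C.
The condition gives C = - 5 e^{\frac{17}{2}} - 1 - 2 \sin{\left(3 \right)} - \frac{5 \cos{\left(2 \right)}}{2} - (- 5 e^{\frac{17}{2}} - 2 \sin{\left(3 \right)} - \frac{5 \cos{\left(2 \right)}}{2}) = -1.
So G(z) = - \frac{10 e^{\frac{1}{2}} e^{2 z^{2}} - 4 \sin{\left(\frac{3 z}{2} \right)} + 5 \cos{\left(\frac{z}{2} - 1 \right)} + 2}{2}.
Check: d/dz[- \frac{10 e^{\frac{1}{2}} e^{2 z^{2}} - 4 \sin{\left(\frac{3 z}{2} \right)} + 5 \cos{\left(\frac{z}{2} - 1 \right)} + 2}{2}] = - 20 z e^{\frac{1}{2}} e^{2 z^{2}} + \frac{5 \sin{\left(\frac{z}{2} - 1 \right)}}{4} + 3 \cos{\left(\frac{3 z}{2} \right)}, which equals G'(z).

G(z) = - \frac{10 e^{\frac{1}{2}} e^{2 z^{2}} - 4 \sin{\left(\frac{3 z}{2} \right)} + 5 \cos{\left(\frac{z}{2} - 1 \right)} + 2}{2}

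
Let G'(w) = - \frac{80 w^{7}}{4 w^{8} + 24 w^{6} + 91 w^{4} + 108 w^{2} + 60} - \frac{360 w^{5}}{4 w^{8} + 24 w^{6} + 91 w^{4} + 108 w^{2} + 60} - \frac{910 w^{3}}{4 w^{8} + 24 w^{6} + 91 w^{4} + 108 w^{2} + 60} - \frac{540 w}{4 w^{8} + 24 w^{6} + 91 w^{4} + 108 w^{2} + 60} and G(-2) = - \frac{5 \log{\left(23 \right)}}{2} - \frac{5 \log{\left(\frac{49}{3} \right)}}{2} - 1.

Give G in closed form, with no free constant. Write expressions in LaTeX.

G(w) = - \frac{5 \log{\left(\frac{w^{4}}{3} + \frac{3 w^{2}}{2} + 5 \right)}}{2} - \frac{5 \log{\left(w^{4} + \frac{3 w^{2}}{2} + 1 \right)}}{2} - 1

Integrate term by term and add the pieces.
A general antiderivative is - \frac{5 \log{\left(\frac{w^{4}}{3} + \frac{3 w^{2}}{2} + 5 \right)}}{2} - \frac{5 \log{\left(w^{4} + \frac{3 w^{2}}{2} + 1 \right)}}{2} + C.
The condition gives C = - \frac{5 \log{\left(23 \right)}}{2} - \frac{5 \log{\left(\frac{49}{3} \right)}}{2} - 1 - (- \frac{5 \log{\left(23 \right)}}{2} - \frac{5 \log{\left(\frac{49}{3} \right)}}{2}) = -1.
So G(w) = - \frac{5 \log{\left(\frac{w^{4}}{3} + \frac{3 w^{2}}{2} + 5 \right)}}{2} - \frac{5 \log{\left(w^{4} + \frac{3 w^{2}}{2} + 1 \right)}}{2} - 1.
Check: d/dw[- \frac{5 \log{\left(\frac{w^{4}}{3} + \frac{3 w^{2}}{2} + 5 \right)}}{2} - \frac{5 \log{\left(w^{4} + \frac{3 w^{2}}{2} + 1 \right)}}{2} - 1] = \frac{- 80 w^{7} - 360 w^{5} - 910 w^{3} - 540 w}{4 w^{8} + 24 w^{6} + 91 w^{4} + 108 w^{2} + 60}, which equals G'(w).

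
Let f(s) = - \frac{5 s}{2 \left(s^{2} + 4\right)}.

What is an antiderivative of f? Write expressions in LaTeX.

An antiderivative is F(s) = - \frac{5 \log{\left(s^{2} + 4 \right)}}{4}.

The substitution u = s^{2} + 4 works: f is exactly (dF/du)*(du/ds) for that inner function.
Check: d/ds[- \frac{5 \log{\left(s^{2} + 4 \right)}}{4}] = - \frac{5 s}{2 s^{2} + 8}, which equals f(s).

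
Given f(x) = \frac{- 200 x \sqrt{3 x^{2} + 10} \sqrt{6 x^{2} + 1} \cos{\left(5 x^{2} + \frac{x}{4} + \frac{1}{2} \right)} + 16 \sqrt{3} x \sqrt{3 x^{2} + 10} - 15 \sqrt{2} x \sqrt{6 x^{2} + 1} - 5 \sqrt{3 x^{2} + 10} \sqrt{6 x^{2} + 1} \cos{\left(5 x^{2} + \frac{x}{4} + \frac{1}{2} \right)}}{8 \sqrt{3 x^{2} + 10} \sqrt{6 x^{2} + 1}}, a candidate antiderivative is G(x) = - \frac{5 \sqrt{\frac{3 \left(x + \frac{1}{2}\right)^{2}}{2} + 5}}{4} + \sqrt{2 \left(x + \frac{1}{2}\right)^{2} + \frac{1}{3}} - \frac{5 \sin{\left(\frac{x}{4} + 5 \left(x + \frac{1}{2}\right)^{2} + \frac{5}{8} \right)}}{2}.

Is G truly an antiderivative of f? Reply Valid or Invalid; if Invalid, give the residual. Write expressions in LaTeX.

Invalid: d/dx[G] - f = \frac{200 x \sqrt{3 x^{2} + 10} \sqrt{6 x^{2} + 1} \sqrt{12 x^{2} + 12 x + 5} \sqrt{12 x^{2} + 12 x + 43} \cos{\left(5 x^{2} + \frac{x}{4} + \frac{1}{2} \right)} - 200 x \sqrt{3 x^{2} + 10} \sqrt{6 x^{2} + 1} \sqrt{12 x^{2} + 12 x + 5} \sqrt{12 x^{2} + 12 x + 43} \cos{\left(5 x^{2} + \frac{21 x}{4} + \frac{15}{8} \right)} - 30 \sqrt{2} x \sqrt{3 x^{2} + 10} \sqrt{6 x^{2} + 1} \sqrt{12 x^{2} + 12 x + 5} + 16 \sqrt{6} x \sqrt{3 x^{2} + 10} \sqrt{6 x^{2} + 1} \sqrt{12 x^{2} + 12 x + 43} - 16 \sqrt{3} x \sqrt{3 x^{2} + 10} \sqrt{12 x^{2} + 12 x + 5} \sqrt{12 x^{2} + 12 x + 43} + 15 \sqrt{2} x \sqrt{6 x^{2} + 1} \sqrt{12 x^{2} + 12 x + 5} \sqrt{12 x^{2} + 12 x + 43} + 5 \sqrt{3 x^{2} + 10} \sqrt{6 x^{2} + 1} \sqrt{12 x^{2} + 12 x + 5} \sqrt{12 x^{2} + 12 x + 43} \cos{\left(5 x^{2} + \frac{x}{4} + \frac{1}{2} \right)} - 105 \sqrt{3 x^{2} + 10} \sqrt{6 x^{2} + 1} \sqrt{12 x^{2} + 12 x + 5} \sqrt{12 x^{2} + 12 x + 43} \cos{\left(5 x^{2} + \frac{21 x}{4} + \frac{15}{8} \right)} - 15 \sqrt{2} \sqrt{3 x^{2} + 10} \sqrt{6 x^{2} + 1} \sqrt{12 x^{2} + 12 x + 5} + 8 \sqrt{6} \sqrt{3 x^{2} + 10} \sqrt{6 x^{2} + 1} \sqrt{12 x^{2} + 12 x + 43}}{8 \sqrt{3 x^{2} + 10} \sqrt{6 x^{2} + 1} \sqrt{12 x^{2} + 12 x + 5} \sqrt{12 x^{2} + 12 x + 43}}, which is not 0.

d/dx[G] = \frac{- 200 x \sqrt{12 x^{2} + 12 x + 5} \sqrt{12 x^{2} + 12 x + 43} \cos{\left(5 x^{2} + \frac{21 x}{4} + \frac{15}{8} \right)} - 30 \sqrt{2} x \sqrt{12 x^{2} + 12 x + 5} + 16 \sqrt{6} x \sqrt{12 x^{2} + 12 x + 43} - 105 \sqrt{12 x^{2} + 12 x + 5} \sqrt{12 x^{2} + 12 x + 43} \cos{\left(5 x^{2} + \frac{21 x}{4} + \frac{15}{8} \right)} - 15 \sqrt{2} \sqrt{12 x^{2} + 12 x + 5} + 8 \sqrt{6} \sqrt{12 x^{2} + 12 x + 43}}{8 \sqrt{12 x^{2} + 12 x + 5} \sqrt{12 x^{2} + 12 x + 43}}
d/dx[G] - f(x) = \frac{200 x \sqrt{3 x^{2} + 10} \sqrt{6 x^{2} + 1} \sqrt{12 x^{2} + 12 x + 5} \sqrt{12 x^{2} + 12 x + 43} \cos{\left(5 x^{2} + \frac{x}{4} + \frac{1}{2} \right)} - 200 x \sqrt{3 x^{2} + 10} \sqrt{6 x^{2} + 1} \sqrt{12 x^{2} + 12 x + 5} \sqrt{12 x^{2} + 12 x + 43} \cos{\left(5 x^{2} + \frac{21 x}{4} + \frac{15}{8} \right)} - 30 \sqrt{2} x \sqrt{3 x^{2} + 10} \sqrt{6 x^{2} + 1} \sqrt{12 x^{2} + 12 x + 5} + 16 \sqrt{6} x \sqrt{3 x^{2} + 10} \sqrt{6 x^{2} + 1} \sqrt{12 x^{2} + 12 x + 43} - 16 \sqrt{3} x \sqrt{3 x^{2} + 10} \sqrt{12 x^{2} + 12 x + 5} \sqrt{12 x^{2} + 12 x + 43} + 15 \sqrt{2} x \sqrt{6 x^{2} + 1} \sqrt{12 x^{2} + 12 x + 5} \sqrt{12 x^{2} + 12 x + 43} + 5 \sqrt{3 x^{2} + 10} \sqrt{6 x^{2} + 1} \sqrt{12 x^{2} + 12 x + 5} \sqrt{12 x^{2} + 12 x + 43} \cos{\left(5 x^{2} + \frac{x}{4} + \frac{1}{2} \right)} - 105 \sqrt{3 x^{2} + 10} \sqrt{6 x^{2} + 1} \sqrt{12 x^{2} + 12 x + 5} \sqrt{12 x^{2} + 12 x + 43} \cos{\left(5 x^{2} + \frac{21 x}{4} + \frac{15}{8} \right)} - 15 \sqrt{2} \sqrt{3 x^{2} + 10} \sqrt{6 x^{2} + 1} \sqrt{12 x^{2} + 12 x + 5} + 8 \sqrt{6} \sqrt{3 x^{2} + 10} \sqrt{6 x^{2} + 1} \sqrt{12 x^{2} + 12 x + 43}}{8 \sqrt{3 x^{2} + 10} \sqrt{6 x^{2} + 1} \sqrt{12 x^{2} + 12 x + 5} \sqrt{12 x^{2} + 12 x + 43}} != 0.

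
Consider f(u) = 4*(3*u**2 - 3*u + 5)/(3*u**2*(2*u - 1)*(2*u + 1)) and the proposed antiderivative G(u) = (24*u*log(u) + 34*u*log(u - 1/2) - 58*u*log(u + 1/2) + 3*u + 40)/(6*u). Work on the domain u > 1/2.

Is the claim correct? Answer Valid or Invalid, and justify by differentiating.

Valid - differentiating G returns exactly f.

d/du[G] = (12*u**2 - 12*u + 20)/(12*u**4 - 3*u**2)
This equals f(u) exactly, so the claim holds.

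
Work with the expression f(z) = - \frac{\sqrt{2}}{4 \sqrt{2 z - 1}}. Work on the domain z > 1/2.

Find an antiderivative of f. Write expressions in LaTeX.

A candidate is checked by its d/dz: the result must match f(z).
Check: d/dz[- \frac{\sqrt{z - \frac{1}{2}}}{2}] = - \frac{\sqrt{2}}{4 \sqrt{2 z - 1}} = f(z).

An antiderivative is F(z) = - \frac{\sqrt{z - \frac{1}{2}}}{2}.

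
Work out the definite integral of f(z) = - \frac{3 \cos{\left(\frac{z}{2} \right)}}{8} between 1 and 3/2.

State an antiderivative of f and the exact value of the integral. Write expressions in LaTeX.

An antiderivative F(z) passes only if d/dz[F] lands on f(z) exactly.
F(z) = - \frac{3 \sin{\left(\frac{z}{2} \right)}}{4} is an antiderivative of f.
Check: d/dz[- \frac{3 \sin{\left(\frac{z}{2} \right)}}{4}] = - \frac{3 \cos{\left(\frac{z}{2} \right)}}{8} = f(z).
F(3/2) = - \frac{3 \sin{\left(\frac{3}{4} \right)}}{4}; F(1) = - \frac{3 \sin{\left(\frac{1}{2} \right)}}{4}.
Integral = F(3/2) - F(1) = - \frac{3 \sin{\left(\frac{3}{4} \right)}}{4} + \frac{3 \sin{\left(\frac{1}{2} \right)}}{4}.

Antiderivative: F(z) = - \frac{3 \sin{\left(\frac{z}{2} \right)}}{4}; value = - \frac{3 \sin{\left(\frac{3}{4} \right)}}{4} + \frac{3 \sin{\left(\frac{1}{2} \right)}}{4}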